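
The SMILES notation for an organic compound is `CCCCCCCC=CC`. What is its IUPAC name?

The longest carbon chain that includes the multiple bond has 10 carbons, so the parent hydride is decane.
There is one C=C double bond, indicated by the ending -ene.
Choose the numbering such that numbering from this end puts the double bond at C-2 rather than C-8.
This places the double bond between C-2 and C-3.
Assembling the pieces gives dec-2-ene.

dec-2-ene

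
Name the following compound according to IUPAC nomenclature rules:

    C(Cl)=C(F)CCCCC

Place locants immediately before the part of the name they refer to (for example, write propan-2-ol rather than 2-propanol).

1-chloro-2-fluorohept-1-ene

The longest chain bearing the multiple bond is 7 carbons long (heptane).
There is one C=C double bond, indicated by the ending -ene.
The numbering direction is chosen so that numbering from this end puts the double bond at C-1 rather than C-6.
That gives the double bond between C-1 and C-2; a chloro group at C-1; a fluoro group at C-2.
The substituents are ordered alphabetically, ignoring any di-/tri- multipliers.
Assembling the pieces gives 1-chloro-2-fluorohept-1-ene.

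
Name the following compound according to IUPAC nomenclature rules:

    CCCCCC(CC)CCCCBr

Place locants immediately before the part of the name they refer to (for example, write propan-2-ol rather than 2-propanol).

The parent chain contains 10 carbons (decane).
Choose the numbering such that the substituent locant set {1,5} is lower than {6,10} at the first point of difference.
That gives a bromo group at C-1; an ethyl group at C-5.
Prefixes are listed alphabetically: bromo, ethyl.
Putting it together: 1-bromo-5-ethyldecane.

1-bromo-5-ethyldecane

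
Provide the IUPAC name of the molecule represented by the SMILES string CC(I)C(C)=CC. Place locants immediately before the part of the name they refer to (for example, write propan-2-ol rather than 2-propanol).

4-iodo-3-methylpent-2-ene

The longest chain bearing the multiple bond is 5 carbons long (pentane).
A C=C double bond in the chain gives the infix -ene-.
The numbering direction is chosen so that numbering from this end puts the double bond at C-2 rather than C-3.
This places the double bond between C-2 and C-3; an iodo group at C-4; a methyl group at C-3.
Prefixes are listed alphabetically: iodo, methyl.
Assembling the pieces gives 4-iodo-3-methylpent-2-ene.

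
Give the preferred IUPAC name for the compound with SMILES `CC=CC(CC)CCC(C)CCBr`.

The longest chain bearing the multiple bond is 9 carbons long (nonane).
The chain contains a C=C double bond, so the unsaturation ending is -ene.
Number the chain so that numbering from this end puts the double bond at C-2 rather than C-7.
This places the double bond between C-2 and C-3; a bromo group at C-9; an ethyl group at C-4; a methyl group at C-7.
The substituents are ordered alphabetically, ignoring any di-/tri- multipliers.
Assembling the pieces gives 9-bromo-4-ethyl-7-methylnon-2-ene.

9-bromo-4-ethyl-7-methylnon-2-ene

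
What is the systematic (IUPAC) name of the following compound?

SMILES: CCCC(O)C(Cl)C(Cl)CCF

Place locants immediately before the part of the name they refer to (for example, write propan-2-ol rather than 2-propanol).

5,6-dichloro-8-fluorooctan-4-ol

Counting along the main chain through the –OH group gives 8 carbons: the parent is octane.
The principal characteristic group is an alcohol (–OH), named with the suffix -ol.
Number the chain so that numbering from this end puts the hydroxyl group at C-4 rather than C-5.
With this numbering: the hydroxyl at C-4; chloro groups at C-5 and C-6; a fluoro group at C-8.
Substituent prefixes are cited in alphabetical order (multiplying prefixes like di-/tri- are ignored for ordering).
The name is 5,6-dichloro-8-fluorooctan-4-ol.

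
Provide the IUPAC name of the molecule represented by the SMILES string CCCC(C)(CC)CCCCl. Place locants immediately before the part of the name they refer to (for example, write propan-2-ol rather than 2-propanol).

1-chloro-4-ethyl-4-methylheptane

The parent chain contains 7 carbons (heptane).
Number the chain so that the substituent locant set {1,4,4} is lower than {4,4,7} at the first point of difference.
With this numbering: a chloro group at C-1; an ethyl group at C-4; a methyl group at C-4.
Prefixes are listed alphabetically: chloro, ethyl, methyl.
The name is 1-chloro-4-ethyl-4-methylheptane.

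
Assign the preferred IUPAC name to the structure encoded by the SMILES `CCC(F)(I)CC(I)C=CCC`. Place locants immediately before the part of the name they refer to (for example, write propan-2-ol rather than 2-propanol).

The longest carbon chain that includes the multiple bond has 9 carbons, so the parent hydride is nonane.
A C=C double bond in the chain gives the infix -ene-.
Choose the numbering such that numbering from this end puts the double bond at C-3 rather than C-6.
This places the double bond between C-3 and C-4; a fluoro group at C-7; iodo groups at C-5 and C-7.
The substituents are ordered alphabetically, ignoring any di-/tri- multipliers.
The name is 7-fluoro-5,7-diiodonon-3-ene.

7-fluoro-5,7-diiodonon-3-ene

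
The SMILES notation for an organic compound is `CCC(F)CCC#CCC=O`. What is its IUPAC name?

7-fluoronon-3-ynal

The longest chain bearing the –CHO group and the multiple bond is 9 carbons long (nonane).
The highest-priority functional group is an aldehyde (terminal –CHO), so the name ends in -al.
A C≡C triple bond in the chain gives the infix -yne-.
Number the chain so that the aldehyde carbon is C-1 by definition.
With this numbering: the triple bond between C-3 and C-4; a fluoro group at C-7.
The name is 7-fluoronon-3-ynal.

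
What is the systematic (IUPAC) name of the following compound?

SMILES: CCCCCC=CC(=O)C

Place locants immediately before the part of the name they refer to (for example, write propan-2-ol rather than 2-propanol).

Counting along the main chain through the carbonyl and the multiple bond gives 9 carbons: the parent is nonane.
The principal characteristic group is a ketone (C=O on an internal carbon), named with the suffix -one.
There is one C=C double bond, indicated by the ending -ene.
The numbering direction is chosen so that numbering from this end puts the carbonyl group at C-2 rather than C-8.
This places the carbonyl at C-2; the double bond between C-3 and C-4.
Putting it together: non-3-en-2-one.

non-3-en-2-one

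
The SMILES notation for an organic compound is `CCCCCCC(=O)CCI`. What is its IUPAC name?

The longest chain bearing the carbonyl is 9 carbons long (nonane).
A ketone (C=O on an internal carbon) is the principal characteristic group, giving the suffix -one.
The numbering direction is chosen so that numbering from this end puts the carbonyl group at C-3 rather than C-7.
This places the carbonyl at C-3; an iodo group at C-1.
The name is 1-iodononan-3-one.

1-iodononan-3-one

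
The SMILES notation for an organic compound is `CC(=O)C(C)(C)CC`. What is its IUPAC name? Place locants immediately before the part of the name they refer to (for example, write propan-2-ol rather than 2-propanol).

The longest carbon chain that includes the carbonyl has 5 carbons, so the parent hydride is pentane.
The principal characteristic group is a ketone (C=O on an internal carbon), named with the suffix -one.
Choose the numbering such that numbering from this end puts the carbonyl group at C-2 rather than C-4.
This places the carbonyl at C-2; two methyl groups at C-3.
Putting it together: 3,3-dimethylpentan-2-one.

3,3-dimethylpentan-2-one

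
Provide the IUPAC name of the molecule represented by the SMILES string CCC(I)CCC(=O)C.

Counting along the main chain through the carbonyl gives 7 carbons: the parent is heptane.
The highest-priority functional group is a ketone (C=O on an internal carbon), so the name ends in -one.
The numbering direction is chosen so that numbering from this end puts the carbonyl group at C-2 rather than C-6.
That gives the carbonyl at C-2; an iodo group at C-5.
Putting it together: 5-iodoheptan-2-one.

5-iodoheptan-2-one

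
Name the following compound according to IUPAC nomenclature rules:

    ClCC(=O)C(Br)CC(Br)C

3,5-dibromo-1-chlorohexan-2-one

Counting along the main chain through the carbonyl gives 6 carbons: the parent is hexane.
A ketone (C=O on an internal carbon) is the principal characteristic group, giving the suffix -one.
Choose the numbering such that numbering from this end puts the carbonyl group at C-2 rather than C-5.
That gives the carbonyl at C-2; bromo groups at C-3 and C-5; a chloro group at C-1.
Substituent prefixes are cited in alphabetical order (multiplying prefixes like di-/tri- are ignored for ordering).
Assembling the pieces gives 3,5-dibromo-1-chlorohexan-2-one.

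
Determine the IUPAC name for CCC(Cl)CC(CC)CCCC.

3-chloro-5-ethylnonane

The longest carbon chain is 9 atoms: the parent is nonane.
The numbering direction is chosen so that the substituent locant set {3,5} is lower than {5,7} at the first point of difference.
This places a chloro group at C-3; an ethyl group at C-5.
The substituents are ordered alphabetically, ignoring any di-/tri- multipliers.
Putting it together: 3-chloro-5-ethylnonane.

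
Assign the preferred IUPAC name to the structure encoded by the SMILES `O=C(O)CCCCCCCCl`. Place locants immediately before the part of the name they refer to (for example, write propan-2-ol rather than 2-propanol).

The longest chain bearing the –COOH group is 8 carbons long (octane).
The highest-priority functional group is a carboxylic acid (terminal –COOH), so the name ends in -oic acid.
Choose the numbering such that the carboxylic acid carbon is C-1 by definition.
This places a chloro group at C-8.
Putting it together: 8-chlorooctanoic acid.

8-chlorooctanoic acid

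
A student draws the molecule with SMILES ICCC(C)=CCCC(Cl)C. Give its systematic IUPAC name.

Counting along the main chain through the multiple bond gives 8 carbons: the parent is octane.
The chain contains a C=C double bond, so the unsaturation ending is -ene.
The numbering direction is chosen so that numbering from this end puts the double bond at C-3 rather than C-5.
With this numbering: the double bond between C-3 and C-4; a chloro group at C-7; an iodo group at C-1; a methyl group at C-3.
The substituents are ordered alphabetically, ignoring any di-/tri- multipliers.
The name is 7-chloro-1-iodo-3-methyloct-3-ene.

7-chloro-1-iodo-3-methyloct-3-ene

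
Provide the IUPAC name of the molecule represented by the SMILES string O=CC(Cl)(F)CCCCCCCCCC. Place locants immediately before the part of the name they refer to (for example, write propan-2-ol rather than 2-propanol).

Counting along the main chain through the –CHO group gives 12 carbons: the parent is dodecane.
The principal characteristic group is an aldehyde (terminal –CHO), named with the suffix -al.
The numbering direction is chosen so that the aldehyde carbon is C-1 by definition.
With this numbering: a chloro group at C-2; a fluoro group at C-2.
Substituent prefixes are cited in alphabetical order (multiplying prefixes like di-/tri- are ignored for ordering).
Assembling the pieces gives 2-chloro-2-fluorododecanal.

2-chloro-2-fluorododecanal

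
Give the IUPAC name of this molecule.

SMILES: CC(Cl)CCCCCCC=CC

10-chloroundec-2-ene

Counting along the main chain through the multiple bond gives 11 carbons: the parent is undecane.
A C=C double bond in the chain gives the infix -ene-.
The numbering direction is chosen so that numbering from this end puts the double bond at C-2 rather than C-9.
This places the double bond between C-2 and C-3; a chloro group at C-10.
Assembling the pieces gives 10-chloroundec-2-ene.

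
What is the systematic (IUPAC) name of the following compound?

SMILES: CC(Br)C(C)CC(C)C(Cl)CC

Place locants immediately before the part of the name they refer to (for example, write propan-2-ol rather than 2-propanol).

The parent chain contains 8 carbons (octane).
The numbering direction is chosen so that the substituent locant set {2,3,5,6} is lower than {3,4,6,7} at the first point of difference.
This places a bromo group at C-2; a chloro group at C-6; methyl groups at C-3 and C-5.
Substituent prefixes are cited in alphabetical order (multiplying prefixes like di-/tri- are ignored for ordering).
Putting it together: 2-bromo-6-chloro-3,5-dimethyloctane.

2-bromo-6-chloro-3,5-dimethyloctane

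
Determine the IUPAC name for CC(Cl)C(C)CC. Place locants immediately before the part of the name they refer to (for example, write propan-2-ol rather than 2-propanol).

2-chloro-3-methylpentane

The parent chain contains 5 carbons (pentane).
Number the chain so that the substituent locant set {2,3} is lower than {3,4} at the first point of difference.
That gives a chloro group at C-2; a methyl group at C-3.
The substituents are ordered alphabetically, ignoring any di-/tri- multipliers.
Putting it together: 2-chloro-3-methylpentane.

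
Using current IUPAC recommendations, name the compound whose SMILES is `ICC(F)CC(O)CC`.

5-fluoro-6-iodohexan-3-ol

The longest carbon chain that includes the –OH group has 6 carbons, so the parent hydride is hexane.
An alcohol (–OH) is the principal characteristic group, giving the suffix -ol.
Choose the numbering such that numbering from this end puts the hydroxyl group at C-3 rather than C-4.
That gives the hydroxyl at C-3; a fluoro group at C-5; an iodo group at C-6.
The substituents are ordered alphabetically, ignoring any di-/tri- multipliers.
Putting it together: 5-fluoro-6-iodohexan-3-ol.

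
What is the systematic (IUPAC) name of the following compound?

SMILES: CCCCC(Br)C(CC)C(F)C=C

Counting along the main chain through the multiple bond gives 9 carbons: the parent is nonane.
There is one C=C double bond, indicated by the ending -ene.
Choose the numbering such that numbering from this end puts the double bond at C-1 rather than C-8.
This places the double bond between C-1 and C-2; a bromo group at C-5; an ethyl group at C-4; a fluoro group at C-3.
The substituents are ordered alphabetically, ignoring any di-/tri- multipliers.
Putting it together: 5-bromo-4-ethyl-3-fluoronon-1-ene.

5-bromo-4-ethyl-3-fluoronon-1-ene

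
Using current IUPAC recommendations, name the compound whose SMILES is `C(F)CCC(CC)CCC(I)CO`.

5-ethyl-8-fluoro-2-iodooctan-1-ol

The longest carbon chain that includes the –OH group has 8 carbons, so the parent hydride is octane.
An alcohol (–OH) is the principal characteristic group, giving the suffix -ol.
The numbering direction is chosen so that numbering from this end puts the hydroxyl group at C-1 rather than C-8.
That gives the hydroxyl at C-1; an ethyl group at C-5; a fluoro group at C-8; an iodo group at C-2.
Prefixes are listed alphabetically: ethyl, fluoro, iodo.
Putting it together: 5-ethyl-8-fluoro-2-iodooctan-1-ol.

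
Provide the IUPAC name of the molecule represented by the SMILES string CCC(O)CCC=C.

hept-6-en-3-ol

The longest carbon chain that includes the –OH group and the multiple bond has 7 carbons, so the parent hydride is heptane.
An alcohol (–OH) is the principal characteristic group, giving the suffix -ol.
There is one C=C double bond, indicated by the ending -ene.
Number the chain so that numbering from this end puts the hydroxyl group at C-3 rather than C-5.
This places the hydroxyl at C-3; the double bond between C-6 and C-7.
Putting it together: hept-6-en-3-ol.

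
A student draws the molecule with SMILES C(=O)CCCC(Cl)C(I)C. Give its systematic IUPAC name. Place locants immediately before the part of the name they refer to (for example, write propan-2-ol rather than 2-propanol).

5-chloro-6-iodoheptanal

Counting along the main chain through the –CHO group gives 7 carbons: the parent is heptane.
An aldehyde (terminal –CHO) is the principal characteristic group, giving the suffix -al.
The numbering direction is chosen so that the aldehyde carbon is C-1 by definition.
This places a chloro group at C-5; an iodo group at C-6.
The substituents are ordered alphabetically, ignoring any di-/tri- multipliers.
The name is 5-chloro-6-iodoheptanal.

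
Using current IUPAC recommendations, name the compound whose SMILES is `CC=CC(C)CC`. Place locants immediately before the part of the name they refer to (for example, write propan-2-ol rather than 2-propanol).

4-methylhex-2-ene

Counting along the main chain through the multiple bond gives 6 carbons: the parent is hexane.
A C=C double bond in the chain gives the infix -ene-.
The numbering direction is chosen so that numbering from this end puts the double bond at C-2 rather than C-4.
That gives the double bond between C-2 and C-3; a methyl group at C-4.
The name is 4-methylhex-2-ene.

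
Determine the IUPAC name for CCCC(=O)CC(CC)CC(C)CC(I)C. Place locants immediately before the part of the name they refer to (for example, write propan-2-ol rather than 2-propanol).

6-ethyl-10-iodo-8-methylundecan-4-one

The longest chain bearing the carbonyl is 11 carbons long (undecane).
The principal characteristic group is a ketone (C=O on an internal carbon), named with the suffix -one.
The numbering direction is chosen so that numbering from this end puts the carbonyl group at C-4 rather than C-8.
This places the carbonyl at C-4; an ethyl group at C-6; an iodo group at C-10; a methyl group at C-8.
The substituents are ordered alphabetically, ignoring any di-/tri- multipliers.
The name is 6-ethyl-10-iodo-8-methylundecan-4-one.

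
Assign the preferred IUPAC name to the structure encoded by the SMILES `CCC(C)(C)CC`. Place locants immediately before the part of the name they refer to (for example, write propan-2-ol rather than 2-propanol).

3,3-dimethylpentane

The longest continuous carbon chain has 5 atoms, so the parent hydride is pentane.
The molecule is symmetric, so either numbering direction gives the same locants.
That gives two methyl groups at C-3.
The name is 3,3-dimethylpentane.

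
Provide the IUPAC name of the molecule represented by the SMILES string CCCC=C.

pent-1-ene

The longest chain bearing the multiple bond is 5 carbons long (pentane).
The chain contains a C=C double bond, so the unsaturation ending is -ene.
Number the chain so that numbering from this end puts the double bond at C-1 rather than C-4.
That gives the double bond between C-1 and C-2.
Putting it together: pent-1-ene.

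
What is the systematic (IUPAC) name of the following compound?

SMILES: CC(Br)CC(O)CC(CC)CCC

2-bromo-6-ethylnonan-4-ol

The longest carbon chain that includes the –OH group has 9 carbons, so the parent hydride is nonane.
The highest-priority functional group is an alcohol (–OH), so the name ends in -ol.
Choose the numbering such that numbering from this end puts the hydroxyl group at C-4 rather than C-6.
This places the hydroxyl at C-4; a bromo group at C-2; an ethyl group at C-6.
Prefixes are listed alphabetically: bromo, ethyl.
Assembling the pieces gives 2-bromo-6-ethylnonan-4-ol.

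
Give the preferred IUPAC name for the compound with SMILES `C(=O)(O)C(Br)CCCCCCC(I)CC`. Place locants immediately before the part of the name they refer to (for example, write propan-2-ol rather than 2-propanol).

2-bromo-9-iodoundecanoic acid

The longest chain bearing the –COOH group is 11 carbons long (undecane).
The principal characteristic group is a carboxylic acid (terminal –COOH), named with the suffix -oic acid.
Choose the numbering such that the carboxylic acid carbon is C-1 by definition.
With this numbering: a bromo group at C-2; an iodo group at C-9.
Prefixes are listed alphabetically: bromo, iodo.
Putting it together: 2-bromo-9-iodoundecanoic acid.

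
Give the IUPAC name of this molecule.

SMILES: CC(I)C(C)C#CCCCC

Counting along the main chain through the multiple bond gives 9 carbons: the parent is nonane.
There is one C≡C triple bond, indicated by the ending -yne.
The numbering direction is chosen so that numbering from this end puts the triple bond at C-4 rather than C-5.
With this numbering: the triple bond between C-4 and C-5; an iodo group at C-2; a methyl group at C-3.
Substituent prefixes are cited in alphabetical order (multiplying prefixes like di-/tri- are ignored for ordering).
Putting it together: 2-iodo-3-methylnon-4-yne.

2-iodo-3-methylnon-4-yne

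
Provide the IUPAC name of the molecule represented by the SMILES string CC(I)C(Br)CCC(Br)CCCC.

The parent chain contains 10 carbons (decane).
Choose the numbering such that the substituent locant set {2,3,6} is lower than {5,8,9} at the first point of difference.
That gives bromo groups at C-3 and C-6; an iodo group at C-2.
Prefixes are listed alphabetically: bromo, iodo.
Putting it together: 3,6-dibromo-2-iododecane.

3,6-dibromo-2-iododecane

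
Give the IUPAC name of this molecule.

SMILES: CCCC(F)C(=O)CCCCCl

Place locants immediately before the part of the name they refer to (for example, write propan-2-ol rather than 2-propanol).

The longest carbon chain that includes the carbonyl has 9 carbons, so the parent hydride is nonane.
The highest-priority functional group is a ketone (C=O on an internal carbon), so the name ends in -one.
Number the chain so that the substituent locant set {1,6} is lower than {4,9} at the first point of difference.
With this numbering: the carbonyl at C-5; a chloro group at C-1; a fluoro group at C-6.
The substituents are ordered alphabetically, ignoring any di-/tri- multipliers.
The name is 1-chloro-6-fluorononan-5-one.

1-chloro-6-fluorononan-5-one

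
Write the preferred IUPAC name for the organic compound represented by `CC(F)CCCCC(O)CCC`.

Counting along the main chain through the –OH group gives 10 carbons: the parent is decane.
An alcohol (–OH) is the principal characteristic group, giving the suffix -ol.
Choose the numbering such that numbering from this end puts the hydroxyl group at C-4 rather than C-7.
That gives the hydroxyl at C-4; a fluoro group at C-9.
The name is 9-fluorodecan-4-ol.

9-fluorodecan-4-ol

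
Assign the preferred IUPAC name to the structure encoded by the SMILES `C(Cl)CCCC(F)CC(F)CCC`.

The parent chain contains 10 carbons (decane).
Choose the numbering such that the substituent locant set {1,5,7} is lower than {4,6,10} at the first point of difference.
That gives a chloro group at C-1; fluoro groups at C-5 and C-7.
Substituent prefixes are cited in alphabetical order (multiplying prefixes like di-/tri- are ignored for ordering).
Putting it together: 1-chloro-5,7-difluorodecane.

1-chloro-5,7-difluorodecane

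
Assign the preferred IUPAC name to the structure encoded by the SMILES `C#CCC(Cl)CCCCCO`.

The longest chain bearing the –OH group and the multiple bond is 9 carbons long (nonane).
An alcohol (–OH) is the principal characteristic group, giving the suffix -ol.
A C≡C triple bond in the chain gives the infix -yne-.
Number the chain so that numbering from this end puts the hydroxyl group at C-1 rather than C-9.
This places the hydroxyl at C-1; the triple bond between C-8 and C-9; a chloro group at C-6.
Putting it together: 6-chloronon-8-yn-1-ol.

6-chloronon-8-yn-1-ol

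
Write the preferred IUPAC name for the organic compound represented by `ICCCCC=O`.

The longest carbon chain that includes the –CHO group has 5 carbons, so the parent hydride is pentane.
An aldehyde (terminal –CHO) is the principal characteristic group, giving the suffix -al.
The numbering direction is chosen so that the aldehyde carbon is C-1 by definition.
That gives an iodo group at C-5.
Putting it together: 5-iodopentanal.

5-iodopentanal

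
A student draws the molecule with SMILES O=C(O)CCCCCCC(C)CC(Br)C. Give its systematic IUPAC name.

The longest carbon chain that includes the –COOH group has 11 carbons, so the parent hydride is undecane.
The highest-priority functional group is a carboxylic acid (terminal –COOH), so the name ends in -oic acid.
Choose the numbering such that the carboxylic acid carbon is C-1 by definition.
This places a bromo group at C-10; a methyl group at C-8.
The substituents are ordered alphabetically, ignoring any di-/tri- multipliers.
Assembling the pieces gives 10-bromo-8-methylundecanoic acid.

10-bromo-8-methylundecanoic acid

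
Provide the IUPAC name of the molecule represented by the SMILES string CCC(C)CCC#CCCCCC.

3-methyldodec-6-yne

Counting along the main chain through the multiple bond gives 12 carbons: the parent is dodecane.
The chain contains a C≡C triple bond, so the unsaturation ending is -yne.
Choose the numbering such that the substituent locant set {3} is lower than {10} at the first point of difference.
That gives the triple bond between C-6 and C-7; a methyl group at C-3.
Assembling the pieces gives 3-methyldodec-6-yne.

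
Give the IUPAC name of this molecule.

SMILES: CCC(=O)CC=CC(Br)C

The longest carbon chain that includes the carbonyl and the multiple bond has 8 carbons, so the parent hydride is octane.
A ketone (C=O on an internal carbon) is the principal characteristic group, giving the suffix -one.
There is one C=C double bond, indicated by the ending -ene.
Number the chain so that numbering from this end puts the carbonyl group at C-3 rather than C-6.
With this numbering: the carbonyl at C-3; the double bond between C-5 and C-6; a bromo group at C-7.
The name is 7-bromooct-5-en-3-one.

7-bromooct-5-en-3-one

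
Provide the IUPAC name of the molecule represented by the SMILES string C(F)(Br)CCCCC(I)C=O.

The longest carbon chain that includes the –CHO group has 7 carbons, so the parent hydride is heptane.
The principal characteristic group is an aldehyde (terminal –CHO), named with the suffix -al.
Number the chain so that the aldehyde carbon is C-1 by definition.
With this numbering: a bromo group at C-7; a fluoro group at C-7; an iodo group at C-2.
Substituent prefixes are cited in alphabetical order (multiplying prefixes like di-/tri- are ignored for ordering).
The name is 7-bromo-7-fluoro-2-iodoheptanal.

7-bromo-7-fluoro-2-iodoheptanal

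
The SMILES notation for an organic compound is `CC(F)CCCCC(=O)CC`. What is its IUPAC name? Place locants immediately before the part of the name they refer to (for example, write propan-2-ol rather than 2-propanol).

The longest chain bearing the carbonyl is 9 carbons long (nonane).
A ketone (C=O on an internal carbon) is the principal characteristic group, giving the suffix -one.
Number the chain so that numbering from this end puts the carbonyl group at C-3 rather than C-7.
With this numbering: the carbonyl at C-3; a fluoro group at C-8.
Assembling the pieces gives 8-fluorononan-3-one.

8-fluorononan-3-one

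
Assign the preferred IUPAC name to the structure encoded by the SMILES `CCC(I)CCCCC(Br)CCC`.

8-bromo-3-iodoundecane

The parent chain contains 11 carbons (undecane).
Choose the numbering such that the substituent locant set {3,8} is lower than {4,9} at the first point of difference.
With this numbering: a bromo group at C-8; an iodo group at C-3.
Prefixes are listed alphabetically: bromo, iodo.
Assembling the pieces gives 8-bromo-3-iodoundecane.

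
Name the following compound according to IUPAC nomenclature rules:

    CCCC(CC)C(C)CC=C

5-ethyl-4-methyloct-1-ene

The longest chain bearing the multiple bond is 8 carbons long (octane).
There is one C=C double bond, indicated by the ending -ene.
Number the chain so that numbering from this end puts the double bond at C-1 rather than C-7.
With this numbering: the double bond between C-1 and C-2; an ethyl group at C-5; a methyl group at C-4.
Substituent prefixes are cited in alphabetical order (multiplying prefixes like di-/tri- are ignored for ordering).
Assembling the pieces gives 5-ethyl-4-methyloct-1-ene.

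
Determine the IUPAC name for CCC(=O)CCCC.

The longest chain bearing the carbonyl is 7 carbons long (heptane).
A ketone (C=O on an internal carbon) is the principal characteristic group, giving the suffix -one.
Choose the numbering such that numbering from this end puts the carbonyl group at C-3 rather than C-5.
This places the carbonyl at C-3.
Assembling the pieces gives heptan-3-one.

heptan-3-one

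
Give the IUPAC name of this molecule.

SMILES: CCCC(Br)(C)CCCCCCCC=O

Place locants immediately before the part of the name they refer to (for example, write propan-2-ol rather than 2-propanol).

Counting along the main chain through the –CHO group gives 12 carbons: the parent is dodecane.
The highest-priority functional group is an aldehyde (terminal –CHO), so the name ends in -al.
The numbering direction is chosen so that the aldehyde carbon is C-1 by definition.
This places a bromo group at C-9; a methyl group at C-9.
The substituents are ordered alphabetically, ignoring any di-/tri- multipliers.
Assembling the pieces gives 9-bromo-9-methyldodecanal.

9-bromo-9-methyldodecanal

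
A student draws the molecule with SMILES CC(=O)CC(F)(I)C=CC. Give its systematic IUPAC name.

The longest carbon chain that includes the carbonyl and the multiple bond has 7 carbons, so the parent hydride is heptane.
A ketone (C=O on an internal carbon) is the principal characteristic group, giving the suffix -one.
The chain contains a C=C double bond, so the unsaturation ending is -ene.
The numbering direction is chosen so that numbering from this end puts the carbonyl group at C-2 rather than C-6.
That gives the carbonyl at C-2; the double bond between C-5 and C-6; a fluoro group at C-4; an iodo group at C-4.
Prefixes are listed alphabetically: fluoro, iodo.
The name is 4-fluoro-4-iodohept-5-en-2-one.

4-fluoro-4-iodohept-5-en-2-one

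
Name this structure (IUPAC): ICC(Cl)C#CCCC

The longest chain bearing the multiple bond is 7 carbons long (heptane).
There is one C≡C triple bond, indicated by the ending -yne.
Number the chain so that numbering from this end puts the triple bond at C-3 rather than C-4.
That gives the triple bond between C-3 and C-4; a chloro group at C-2; an iodo group at C-1.
Prefixes are listed alphabetically: chloro, iodo.
Assembling the pieces gives 2-chloro-1-iodohept-3-yne.

2-chloro-1-iodohept-3-yne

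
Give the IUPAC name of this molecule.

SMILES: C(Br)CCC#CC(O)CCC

The longest chain bearing the –OH group and the multiple bond is 9 carbons long (nonane).
The principal characteristic group is an alcohol (–OH), named with the suffix -ol.
A C≡C triple bond in the chain gives the infix -yne-.
The numbering direction is chosen so that numbering from this end puts the hydroxyl group at C-4 rather than C-6.
That gives the hydroxyl at C-4; the triple bond between C-5 and C-6; a bromo group at C-9.
The name is 9-bromonon-5-yn-4-ol.

9-bromonon-5-yn-4-ol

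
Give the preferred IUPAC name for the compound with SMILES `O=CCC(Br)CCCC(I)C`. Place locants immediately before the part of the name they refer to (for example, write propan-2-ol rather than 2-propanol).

3-bromo-7-iodooctanal

The longest carbon chain that includes the –CHO group has 8 carbons, so the parent hydride is octane.
The principal characteristic group is an aldehyde (terminal –CHO), named with the suffix -al.
The numbering direction is chosen so that the aldehyde carbon is C-1 by definition.
With this numbering: a bromo group at C-3; an iodo group at C-7.
The substituents are ordered alphabetically, ignoring any di-/tri- multipliers.
Assembling the pieces gives 3-bromo-7-iodooctanal.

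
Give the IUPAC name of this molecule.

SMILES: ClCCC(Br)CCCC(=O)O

Counting along the main chain through the –COOH group gives 7 carbons: the parent is heptane.
A carboxylic acid (terminal –COOH) is the principal characteristic group, giving the suffix -oic acid.
Choose the numbering such that the carboxylic acid carbon is C-1 by definition.
That gives a bromo group at C-5; a chloro group at C-7.
Substituent prefixes are cited in alphabetical order (multiplying prefixes like di-/tri- are ignored for ordering).
The name is 5-bromo-7-chloroheptanoic acid.

5-bromo-7-chloroheptanoic acid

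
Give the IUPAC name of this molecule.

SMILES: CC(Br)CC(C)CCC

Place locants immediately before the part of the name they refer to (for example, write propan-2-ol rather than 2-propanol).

The parent chain contains 7 carbons (heptane).
Number the chain so that the substituent locant set {2,4} is lower than {4,6} at the first point of difference.
With this numbering: a bromo group at C-2; a methyl group at C-4.
Substituent prefixes are cited in alphabetical order (multiplying prefixes like di-/tri- are ignored for ordering).
Putting it together: 2-bromo-4-methylheptane.

2-bromo-4-methylheptane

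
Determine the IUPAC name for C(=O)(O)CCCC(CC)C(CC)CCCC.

Counting along the main chain through the –COOH group gives 10 carbons: the parent is decane.
The principal characteristic group is a carboxylic acid (terminal –COOH), named with the suffix -oic acid.
Choose the numbering such that the carboxylic acid carbon is C-1 by definition.
With this numbering: ethyl groups at C-5 and C-6.
The name is 5,6-diethyldecanoic acid.

5,6-diethyldecanoic acid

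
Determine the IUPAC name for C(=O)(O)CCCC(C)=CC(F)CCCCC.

7-fluoro-5-methyldodec-5-enoic acid

The longest chain bearing the –COOH group and the multiple bond is 12 carbons long (dodecane).
The principal characteristic group is a carboxylic acid (terminal –COOH), named with the suffix -oic acid.
A C=C double bond in the chain gives the infix -ene-.
The numbering direction is chosen so that the carboxylic acid carbon is C-1 by definition.
This places the double bond between C-5 and C-6; a fluoro group at C-7; a methyl group at C-5.
Substituent prefixes are cited in alphabetical order (multiplying prefixes like di-/tri- are ignored for ordering).
Assembling the pieces gives 7-fluoro-5-methyldodec-5-enoic acid.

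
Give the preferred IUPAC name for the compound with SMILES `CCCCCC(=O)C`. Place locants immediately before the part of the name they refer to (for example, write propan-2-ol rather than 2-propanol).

heptan-2-one

The longest chain bearing the carbonyl is 7 carbons long (heptane).
The highest-priority functional group is a ketone (C=O on an internal carbon), so the name ends in -one.
Number the chain so that numbering from this end puts the carbonyl group at C-2 rather than C-6.
With this numbering: the carbonyl at C-2.
The name is heptan-2-one.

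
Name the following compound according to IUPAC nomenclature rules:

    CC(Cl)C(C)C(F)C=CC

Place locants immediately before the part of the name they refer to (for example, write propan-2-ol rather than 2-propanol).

Counting along the main chain through the multiple bond gives 7 carbons: the parent is heptane.
A C=C double bond in the chain gives the infix -ene-.
Number the chain so that numbering from this end puts the double bond at C-2 rather than C-5.
That gives the double bond between C-2 and C-3; a chloro group at C-6; a fluoro group at C-4; a methyl group at C-5.
Prefixes are listed alphabetically: chloro, fluoro, methyl.
Assembling the pieces gives 6-chloro-4-fluoro-5-methylhept-2-ene.

6-chloro-4-fluoro-5-methylhept-2-ene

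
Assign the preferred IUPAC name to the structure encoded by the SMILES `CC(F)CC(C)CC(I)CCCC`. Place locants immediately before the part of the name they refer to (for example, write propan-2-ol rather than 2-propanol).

2-fluoro-6-iodo-4-methyldecane

The parent chain contains 10 carbons (decane).
The numbering direction is chosen so that the substituent locant set {2,4,6} is lower than {5,7,9} at the first point of difference.
With this numbering: a fluoro group at C-2; an iodo group at C-6; a methyl group at C-4.
The substituents are ordered alphabetically, ignoring any di-/tri- multipliers.
Putting it together: 2-fluoro-6-iodo-4-methyldecane.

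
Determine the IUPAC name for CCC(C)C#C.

Counting along the main chain through the multiple bond gives 5 carbons: the parent is pentane.
A C≡C triple bond in the chain gives the infix -yne-.
Choose the numbering such that numbering from this end puts the triple bond at C-1 rather than C-4.
This places the triple bond between C-1 and C-2; a methyl group at C-3.
Putting it together: 3-methylpent-1-yne.

3-methylpent-1-yne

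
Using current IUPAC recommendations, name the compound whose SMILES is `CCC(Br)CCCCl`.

4-bromo-1-chlorohexane

The longest carbon chain is 6 atoms: the parent is hexane.
Number the chain so that the substituent locant set {1,4} is lower than {3,6} at the first point of difference.
That gives a bromo group at C-4; a chloro group at C-1.
The substituents are ordered alphabetically, ignoring any di-/tri- multipliers.
Assembling the pieces gives 4-bromo-1-chlorohexane.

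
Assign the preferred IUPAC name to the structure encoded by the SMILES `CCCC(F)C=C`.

3-fluorohex-1-ene

Counting along the main chain through the multiple bond gives 6 carbons: the parent is hexane.
There is one C=C double bond, indicated by the ending -ene.
Choose the numbering such that numbering from this end puts the double bond at C-1 rather than C-5.
That gives the double bond between C-1 and C-2; a fluoro group at C-3.
Assembling the pieces gives 3-fluorohex-1-ene.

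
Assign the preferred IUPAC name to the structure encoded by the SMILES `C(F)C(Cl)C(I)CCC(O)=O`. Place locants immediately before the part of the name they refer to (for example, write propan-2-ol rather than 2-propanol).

The longest carbon chain that includes the –COOH group has 6 carbons, so the parent hydride is hexane.
The highest-priority functional group is a carboxylic acid (terminal –COOH), so the name ends in -oic acid.
The numbering direction is chosen so that the carboxylic acid carbon is C-1 by definition.
That gives a chloro group at C-5; a fluoro group at C-6; an iodo group at C-4.
The substituents are ordered alphabetically, ignoring any di-/tri- multipliers.
Assembling the pieces gives 5-chloro-6-fluoro-4-iodohexanoic acid.

5-chloro-6-fluoro-4-iodohexanoic acid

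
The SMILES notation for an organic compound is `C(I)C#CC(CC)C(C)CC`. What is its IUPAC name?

The longest carbon chain that includes the multiple bond has 7 carbons, so the parent hydride is heptane.
There is one C≡C triple bond, indicated by the ending -yne.
The numbering direction is chosen so that numbering from this end puts the triple bond at C-2 rather than C-5.
With this numbering: the triple bond between C-2 and C-3; an ethyl group at C-4; an iodo group at C-1; a methyl group at C-5.
The substituents are ordered alphabetically, ignoring any di-/tri- multipliers.
Putting it together: 4-ethyl-1-iodo-5-methylhept-2-yne.

4-ethyl-1-iodo-5-methylhept-2-yne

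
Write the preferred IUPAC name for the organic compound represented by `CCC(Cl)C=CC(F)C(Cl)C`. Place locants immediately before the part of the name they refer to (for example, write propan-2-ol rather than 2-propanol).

2,6-dichloro-3-fluorooct-4-ene

The longest carbon chain that includes the multiple bond has 8 carbons, so the parent hydride is octane.
The chain contains a C=C double bond, so the unsaturation ending is -ene.
The numbering direction is chosen so that the substituent locant set {2,3,6} is lower than {3,6,7} at the first point of difference.
With this numbering: the double bond between C-4 and C-5; chloro groups at C-2 and C-6; a fluoro group at C-3.
Prefixes are listed alphabetically: chloro, fluoro.
Putting it together: 2,6-dichloro-3-fluorooct-4-ene.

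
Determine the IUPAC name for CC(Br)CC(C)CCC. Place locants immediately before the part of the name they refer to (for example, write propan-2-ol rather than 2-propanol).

The longest continuous carbon chain has 7 atoms, so the parent hydride is heptane.
The numbering direction is chosen so that the substituent locant set {2,4} is lower than {4,6} at the first point of difference.
This places a bromo group at C-2; a methyl group at C-4.
Prefixes are listed alphabetically: bromo, methyl.
Assembling the pieces gives 2-bromo-4-methylheptane.

2-bromo-4-methylheptane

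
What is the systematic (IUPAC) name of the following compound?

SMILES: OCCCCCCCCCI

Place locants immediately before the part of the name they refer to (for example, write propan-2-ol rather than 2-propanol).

9-iodononan-1-ol

The longest chain bearing the –OH group is 9 carbons long (nonane).
The principal characteristic group is an alcohol (–OH), named with the suffix -ol.
The numbering direction is chosen so that numbering from this end puts the hydroxyl group at C-1 rather than C-9.
With this numbering: the hydroxyl at C-1; an iodo group at C-9.
Putting it together: 9-iodononan-1-ol.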